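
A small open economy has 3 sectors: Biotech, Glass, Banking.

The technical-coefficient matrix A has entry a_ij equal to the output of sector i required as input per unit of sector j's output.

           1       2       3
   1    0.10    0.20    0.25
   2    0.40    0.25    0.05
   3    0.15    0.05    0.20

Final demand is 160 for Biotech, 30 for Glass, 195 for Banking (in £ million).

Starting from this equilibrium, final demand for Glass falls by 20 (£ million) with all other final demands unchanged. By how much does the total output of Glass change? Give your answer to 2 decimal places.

Δx_2 = -31.08

I − A =
  [   0.90    -0.20    -0.25]
  [  -0.40     0.75    -0.05]
  [  -0.15    -0.05     0.80]
Cofactors of I−A, C_ij = (−1)^(i+j)·(minor ij) (rows/columns in the sector order above):
  C_11 = (0.75)(0.80) − (-0.05)(-0.05) = 0.5975
  C_12 = −[(-0.40)(0.80) − (-0.05)(-0.15)] = 0.3275
  C_13 = (-0.40)(-0.05) − (0.75)(-0.15) = 0.1325
  C_21 = −[(-0.20)(0.80) − (-0.25)(-0.05)] = 0.1725
  C_22 = (0.90)(0.80) − (-0.25)(-0.15) = 0.6825
  C_23 = −[(0.90)(-0.05) − (-0.20)(-0.15)] = 0.0750
  C_31 = (-0.20)(-0.05) − (-0.25)(0.75) = 0.1975
  C_32 = −[(0.90)(-0.05) − (-0.25)(-0.40)] = 0.1450
  C_33 = (0.90)(0.75) − (-0.20)(-0.40) = 0.5950
det(I−A) = Σ_j (I−A)_1j·C_1j = (0.90)(0.5975) + (-0.20)(0.3275) + (-0.25)(0.1325) = 0.439125
adj(I−A) = Cᵀ =
  [ 0.5975   0.1725   0.1975]
  [ 0.3275   0.6825   0.1450]
  [ 0.1325   0.0750   0.5950]
(I − A)⁻¹ = adj(I−A) / det(I−A) ≈
  [   1.3607     0.3928     0.4498]
  [   0.7458     1.5542     0.3302]
  [   0.3017     0.1708     1.3550]
Δx = (I − A)⁻¹ Δd with Δd having -20 in the Glass component and 0 elsewhere.
So Δx_2 = L_22 · (-20), where L_22 = adj(I−A)_22 / det(I−A) = 0.6825 / 0.439125.
Δx_2 = 0.6825 × (-20) / 0.439125 = -13.65 / 0.439125 ≈ -31.08.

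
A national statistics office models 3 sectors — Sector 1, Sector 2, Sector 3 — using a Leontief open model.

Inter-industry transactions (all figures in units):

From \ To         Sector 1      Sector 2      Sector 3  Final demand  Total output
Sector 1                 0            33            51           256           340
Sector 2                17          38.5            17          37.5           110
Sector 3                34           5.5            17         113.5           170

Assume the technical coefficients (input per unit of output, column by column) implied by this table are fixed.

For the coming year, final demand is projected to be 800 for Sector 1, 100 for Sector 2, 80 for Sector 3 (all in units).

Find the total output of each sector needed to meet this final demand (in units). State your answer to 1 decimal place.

x_1 = 939.7, x_2 = 258.1, x_3 = 207.6

Technical coefficients a_ij = z_ij / X_j:
  a_11 = 0/340 = 0.00, a_21 = 17/340 = 0.05, a_31 = 34/340 = 0.10
  a_12 = 33/110 = 0.30, a_22 = 38.5/110 = 0.35, a_32 = 5.5/110 = 0.05
  a_13 = 51/170 = 0.30, a_23 = 17/170 = 0.10, a_33 = 17/170 = 0.10
I − A =
  [   1.00    -0.30    -0.30]
  [  -0.05     0.65    -0.10]
  [  -0.10    -0.05     0.90]
Cofactors of I−A, C_ij = (−1)^(i+j)·(minor ij) (rows/columns in the sector order above):
  C_11 = (0.65)(0.90) − (-0.10)(-0.05) = 0.5800
  C_12 = −[(-0.05)(0.90) − (-0.10)(-0.10)] = 0.0550
  C_13 = (-0.05)(-0.05) − (0.65)(-0.10) = 0.0675
  C_21 = −[(-0.30)(0.90) − (-0.30)(-0.05)] = 0.2850
  C_22 = (1.00)(0.90) − (-0.30)(-0.10) = 0.8700
  C_23 = −[(1.00)(-0.05) − (-0.30)(-0.10)] = 0.0800
  C_31 = (-0.30)(-0.10) − (-0.30)(0.65) = 0.2250
  C_32 = −[(1.00)(-0.10) − (-0.30)(-0.05)] = 0.1150
  C_33 = (1.00)(0.65) − (-0.30)(-0.05) = 0.6350
det(I−A) = Σ_j (I−A)_1j·C_1j = (1.00)(0.5800) + (-0.30)(0.0550) + (-0.30)(0.0675) = 0.54325
adj(I−A) = Cᵀ =
  [ 0.5800   0.2850   0.2250]
  [ 0.0550   0.8700   0.1150]
  [ 0.0675   0.0800   0.6350]
(I − A)⁻¹ = adj(I−A) / det(I−A) ≈
  [   1.0676     0.5246     0.4142]
  [   0.1012     1.6015     0.2117]
  [   0.1243     0.1473     1.1689]
x = (I − A)⁻¹ d = adj(I−A)·d / det(I−A), with det(I−A) = 0.54325:
  x_1 = (0.5800·800 + 0.2850·100 + 0.2250·80) / 0.54325 = 510.50 / 0.54325 ≈ 939.7
  x_2 = (0.0550·800 + 0.8700·100 + 0.1150·80) / 0.54325 = 140.20 / 0.54325 ≈ 258.1
  x_3 = (0.0675·800 + 0.0800·100 + 0.6350·80) / 0.54325 = 112.80 / 0.54325 ≈ 207.6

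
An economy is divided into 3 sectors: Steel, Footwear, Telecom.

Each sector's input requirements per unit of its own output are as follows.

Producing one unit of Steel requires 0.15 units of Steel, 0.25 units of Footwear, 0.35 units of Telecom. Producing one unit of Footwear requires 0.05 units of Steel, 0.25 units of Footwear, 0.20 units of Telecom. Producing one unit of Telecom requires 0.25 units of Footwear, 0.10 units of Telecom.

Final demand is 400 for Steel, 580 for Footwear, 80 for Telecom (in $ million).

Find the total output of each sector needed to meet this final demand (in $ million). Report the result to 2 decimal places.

I − A =
  [   0.85    -0.05     0.00]
  [  -0.25     0.75    -0.25]
  [  -0.35    -0.20     0.90]
Cofactors of I−A, C_ij = (−1)^(i+j)·(minor ij) (rows/columns in the sector order above):
  C_11 = (0.75)(0.90) − (-0.25)(-0.20) = 0.6250
  C_12 = −[(-0.25)(0.90) − (-0.25)(-0.35)] = 0.3125
  C_13 = (-0.25)(-0.20) − (0.75)(-0.35) = 0.3125
  C_21 = −[(-0.05)(0.90) − (0.00)(-0.20)] = 0.0450
  C_22 = (0.85)(0.90) − (0.00)(-0.35) = 0.7650
  C_23 = −[(0.85)(-0.20) − (-0.05)(-0.35)] = 0.1875
  C_31 = (-0.05)(-0.25) − (0.00)(0.75) = 0.0125
  C_32 = −[(0.85)(-0.25) − (0.00)(-0.25)] = 0.2125
  C_33 = (0.85)(0.75) − (-0.05)(-0.25) = 0.6250
det(I−A) = Σ_j (I−A)_1j·C_1j = (0.85)(0.6250) + (-0.05)(0.3125) + (0.00)(0.3125) = 0.515625
adj(I−A) = Cᵀ =
  [ 0.6250   0.0450   0.0125]
  [ 0.3125   0.7650   0.2125]
  [ 0.3125   0.1875   0.6250]
(I − A)⁻¹ = adj(I−A) / det(I−A) ≈
  [   1.2121     0.0873     0.0242]
  [   0.6061     1.4836     0.4121]
  [   0.6061     0.3636     1.2121]
x = (I − A)⁻¹ d = adj(I−A)·d / det(I−A), with det(I−A) = 0.515625:
  x_1 = (0.6250·400 + 0.0450·580 + 0.0125·80) / 0.515625 = 277.10 / 0.515625 ≈ 537.41
  x_2 = (0.3125·400 + 0.7650·580 + 0.2125·80) / 0.515625 = 585.70 / 0.515625 ≈ 1135.90
  x_3 = (0.3125·400 + 0.1875·580 + 0.6250·80) / 0.515625 = 283.75 / 0.515625 ≈ 550.30

x_1 = 537.41, x_2 = 1135.90, x_3 = 550.30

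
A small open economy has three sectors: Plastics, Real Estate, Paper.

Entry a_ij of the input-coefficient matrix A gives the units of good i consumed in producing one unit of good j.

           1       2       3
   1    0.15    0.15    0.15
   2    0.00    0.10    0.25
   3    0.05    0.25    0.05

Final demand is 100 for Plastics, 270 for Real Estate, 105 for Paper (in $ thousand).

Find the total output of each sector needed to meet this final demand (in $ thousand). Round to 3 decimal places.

I − A =
  [   0.85    -0.15    -0.15]
  [   0.00     0.90    -0.25]
  [  -0.05    -0.25     0.95]
Cofactors of I−A, C_ij = (−1)^(i+j)·(minor ij) (rows/columns in the sector order above):
  C_11 = (0.90)(0.95) − (-0.25)(-0.25) = 0.7925
  C_12 = −[(0.00)(0.95) − (-0.25)(-0.05)] = 0.0125
  C_13 = (0.00)(-0.25) − (0.90)(-0.05) = 0.0450
  C_21 = −[(-0.15)(0.95) − (-0.15)(-0.25)] = 0.1800
  C_22 = (0.85)(0.95) − (-0.15)(-0.05) = 0.8000
  C_23 = −[(0.85)(-0.25) − (-0.15)(-0.05)] = 0.2200
  C_31 = (-0.15)(-0.25) − (-0.15)(0.90) = 0.1725
  C_32 = −[(0.85)(-0.25) − (-0.15)(0.00)] = 0.2125
  C_33 = (0.85)(0.90) − (-0.15)(0.00) = 0.7650
det(I−A) = Σ_j (I−A)_1j·C_1j = (0.85)(0.7925) + (-0.15)(0.0125) + (-0.15)(0.0450) = 0.6650
adj(I−A) = Cᵀ =
  [ 0.7925   0.1800   0.1725]
  [ 0.0125   0.8000   0.2125]
  [ 0.0450   0.2200   0.7650]
(I − A)⁻¹ = adj(I−A) / det(I−A) ≈
  [   1.1917     0.2707     0.2594]
  [   0.0188     1.2030     0.3195]
  [   0.0677     0.3308     1.1504]
x = (I − A)⁻¹ d = adj(I−A)·d / det(I−A), with det(I−A) = 0.6650:
  x_1 = (0.7925·100 + 0.1800·270 + 0.1725·105) / 0.6650 = 145.9625 / 0.6650 ≈ 219.492
  x_2 = (0.0125·100 + 0.8000·270 + 0.2125·105) / 0.6650 = 239.5625 / 0.6650 ≈ 360.244
  x_3 = (0.0450·100 + 0.2200·270 + 0.7650·105) / 0.6650 = 144.225 / 0.6650 ≈ 216.880

x_1 = 219.492, x_2 = 360.244, x_3 = 216.880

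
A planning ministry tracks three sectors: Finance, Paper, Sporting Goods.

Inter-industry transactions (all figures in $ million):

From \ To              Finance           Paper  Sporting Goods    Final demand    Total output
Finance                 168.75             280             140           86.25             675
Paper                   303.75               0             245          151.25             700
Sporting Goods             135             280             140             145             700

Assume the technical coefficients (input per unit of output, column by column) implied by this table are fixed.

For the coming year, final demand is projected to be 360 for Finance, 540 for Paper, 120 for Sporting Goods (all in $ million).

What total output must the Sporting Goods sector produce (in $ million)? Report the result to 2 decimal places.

x_S = 1661.54

Technical coefficients a_ij = z_ij / X_j:
  a_FF = 168.75/675 = 0.25, a_PF = 303.75/675 = 0.45, a_SF = 135/675 = 0.20
  a_FP = 280/700 = 0.40, a_PP = 0/700 = 0.00, a_SP = 280/700 = 0.40
  a_FS = 140/700 = 0.20, a_PS = 245/700 = 0.35, a_SS = 140/700 = 0.20
I − A =
  [   0.75    -0.40    -0.20]
  [  -0.45     1.00    -0.35]
  [  -0.20    -0.40     0.80]
Cofactors of I−A, C_ij = (−1)^(i+j)·(minor ij) (rows/columns in the sector order above):
  C_11 = (1.00)(0.80) − (-0.35)(-0.40) = 0.6600
  C_12 = −[(-0.45)(0.80) − (-0.35)(-0.20)] = 0.4300
  C_13 = (-0.45)(-0.40) − (1.00)(-0.20) = 0.3800
  C_21 = −[(-0.40)(0.80) − (-0.20)(-0.40)] = 0.4000
  C_22 = (0.75)(0.80) − (-0.20)(-0.20) = 0.5600
  C_23 = −[(0.75)(-0.40) − (-0.40)(-0.20)] = 0.3800
  C_31 = (-0.40)(-0.35) − (-0.20)(1.00) = 0.3400
  C_32 = −[(0.75)(-0.35) − (-0.20)(-0.45)] = 0.3525
  C_33 = (0.75)(1.00) − (-0.40)(-0.45) = 0.5700
det(I−A) = Σ_j (I−A)_1j·C_1j = (0.75)(0.6600) + (-0.40)(0.4300) + (-0.20)(0.3800) = 0.2470
adj(I−A) = Cᵀ =
  [ 0.6600   0.4000   0.3400]
  [ 0.4300   0.5600   0.3525]
  [ 0.3800   0.3800   0.5700]
(I − A)⁻¹ = adj(I−A) / det(I−A) ≈
  [   2.6721     1.6194     1.3765]
  [   1.7409     2.2672     1.4271]
  [   1.5385     1.5385     2.3077]
x = (I − A)⁻¹ d = adj(I−A)·d / det(I−A), with det(I−A) = 0.2470:
  x_F = (0.6600·360 + 0.4000·540 + 0.3400·120) / 0.2470 = 494.40 / 0.2470 ≈ 2001.62
  x_P = (0.4300·360 + 0.5600·540 + 0.3525·120) / 0.2470 = 499.50 / 0.2470 ≈ 2022.27
  x_S = (0.3800·360 + 0.3800·540 + 0.5700·120) / 0.2470 = 410.40 / 0.2470 ≈ 1661.54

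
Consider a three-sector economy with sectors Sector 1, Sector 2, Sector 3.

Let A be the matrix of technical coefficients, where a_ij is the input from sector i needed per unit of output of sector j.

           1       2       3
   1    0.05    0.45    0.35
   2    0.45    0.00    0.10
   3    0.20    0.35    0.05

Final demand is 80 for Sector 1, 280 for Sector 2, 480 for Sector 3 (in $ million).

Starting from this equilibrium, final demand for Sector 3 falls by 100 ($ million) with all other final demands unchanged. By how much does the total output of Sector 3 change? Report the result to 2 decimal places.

Δx_3 = -137.72

I − A =
  [   0.95    -0.45    -0.35]
  [  -0.45     1.00    -0.10]
  [  -0.20    -0.35     0.95]
Cofactors of I−A, C_ij = (−1)^(i+j)·(minor ij) (rows/columns in the sector order above):
  C_11 = (1.00)(0.95) − (-0.10)(-0.35) = 0.9150
  C_12 = −[(-0.45)(0.95) − (-0.10)(-0.20)] = 0.4475
  C_13 = (-0.45)(-0.35) − (1.00)(-0.20) = 0.3575
  C_21 = −[(-0.45)(0.95) − (-0.35)(-0.35)] = 0.5500
  C_22 = (0.95)(0.95) − (-0.35)(-0.20) = 0.8325
  C_23 = −[(0.95)(-0.35) − (-0.45)(-0.20)] = 0.4225
  C_31 = (-0.45)(-0.10) − (-0.35)(1.00) = 0.3950
  C_32 = −[(0.95)(-0.10) − (-0.35)(-0.45)] = 0.2525
  C_33 = (0.95)(1.00) − (-0.45)(-0.45) = 0.7475
det(I−A) = Σ_j (I−A)_1j·C_1j = (0.95)(0.9150) + (-0.45)(0.4475) + (-0.35)(0.3575) = 0.54275
adj(I−A) = Cᵀ =
  [ 0.9150   0.5500   0.3950]
  [ 0.4475   0.8325   0.2525]
  [ 0.3575   0.4225   0.7475]
(I − A)⁻¹ = adj(I−A) / det(I−A) ≈
  [   1.6859     1.0134     0.7278]
  [   0.8245     1.5339     0.4652]
  [   0.6587     0.7784     1.3772]
Δx = (I − A)⁻¹ Δd with Δd having -100 in the Sector 3 component and 0 elsewhere.
So Δx_3 = L_33 · (-100), where L_33 = adj(I−A)_33 / det(I−A) = 0.7475 / 0.54275.
Δx_3 = 0.7475 × (-100) / 0.54275 = -74.75 / 0.54275 ≈ -137.72.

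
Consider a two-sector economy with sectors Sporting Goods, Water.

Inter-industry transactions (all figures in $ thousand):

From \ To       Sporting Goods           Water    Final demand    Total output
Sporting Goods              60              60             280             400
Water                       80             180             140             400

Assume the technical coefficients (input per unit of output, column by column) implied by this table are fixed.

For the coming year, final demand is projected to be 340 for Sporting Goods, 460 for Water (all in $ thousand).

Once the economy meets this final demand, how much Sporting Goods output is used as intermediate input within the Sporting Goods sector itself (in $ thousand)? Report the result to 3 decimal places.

Technical coefficients a_ij = z_ij / X_j:
  a_11 = 60/400 = 0.15, a_21 = 80/400 = 0.20
  a_12 = 60/400 = 0.15, a_22 = 180/400 = 0.45
I − A =
  [   0.85    -0.15]
  [  -0.20     0.55]
det(I−A) = (0.85)(0.55) − (-0.15)(-0.20) = 0.4375
adj(I−A) = [[0.55, 0.15], [0.20, 0.85]]
(I − A)⁻¹ = adj(I−A) / det(I−A) ≈
  [   1.2571     0.3429]
  [   0.4571     1.9429]
First solve x = (I − A)⁻¹ d = adj(I−A)·d / det(I−A); in particular x_1 = (0.55·340 + 0.15·460) / 0.4375 = 256.00 / 0.4375 ≈ 585.14286.
Intermediate flow from 1 to 1: z_11 = a_11 · x_1 = 0.15 × 256.00 / 0.4375 = 38.40 / 0.4375 ≈ 87.771.

z_11 = 87.771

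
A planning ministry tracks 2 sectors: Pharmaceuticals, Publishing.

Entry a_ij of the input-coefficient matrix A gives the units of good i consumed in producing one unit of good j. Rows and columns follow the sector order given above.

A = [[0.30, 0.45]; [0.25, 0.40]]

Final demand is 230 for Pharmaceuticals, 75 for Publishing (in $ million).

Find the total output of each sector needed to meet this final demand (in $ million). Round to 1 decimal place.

I − A =
  [   0.70    -0.45]
  [  -0.25     0.60]
det(I−A) = (0.70)(0.60) − (-0.45)(-0.25) = 0.3075
adj(I−A) = [[0.60, 0.45], [0.25, 0.70]]
(I − A)⁻¹ = adj(I−A) / det(I−A) ≈
  [   1.9512     1.4634]
  [   0.8130     2.2764]
x = (I − A)⁻¹ d = adj(I−A)·d / det(I−A), with det(I−A) = 0.3075:
  x_1 = (0.60·230 + 0.45·75) / 0.3075 = 171.75 / 0.3075 ≈ 558.5
  x_2 = (0.25·230 + 0.70·75) / 0.3075 = 110.00 / 0.3075 ≈ 357.7

x_1 = 558.5, x_2 = 357.7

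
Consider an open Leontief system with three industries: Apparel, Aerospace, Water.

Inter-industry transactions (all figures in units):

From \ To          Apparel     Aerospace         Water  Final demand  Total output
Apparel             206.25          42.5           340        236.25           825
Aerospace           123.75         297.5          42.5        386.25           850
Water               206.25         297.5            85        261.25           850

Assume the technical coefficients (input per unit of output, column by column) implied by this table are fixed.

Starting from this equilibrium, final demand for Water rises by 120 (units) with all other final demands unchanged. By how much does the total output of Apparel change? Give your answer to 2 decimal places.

Technical coefficients a_ij = z_ij / X_j:
  a_11 = 206.25/825 = 0.25, a_21 = 123.75/825 = 0.15, a_31 = 206.25/825 = 0.25
  a_12 = 42.5/850 = 0.05, a_22 = 297.5/850 = 0.35, a_32 = 297.5/850 = 0.35
  a_13 = 340/850 = 0.40, a_23 = 42.5/850 = 0.05, a_33 = 85/850 = 0.10
I − A =
  [   0.75    -0.05    -0.40]
  [  -0.15     0.65    -0.05]
  [  -0.25    -0.35     0.90]
Cofactors of I−A, C_ij = (−1)^(i+j)·(minor ij) (rows/columns in the sector order above):
  C_11 = (0.65)(0.90) − (-0.05)(-0.35) = 0.5675
  C_12 = −[(-0.15)(0.90) − (-0.05)(-0.25)] = 0.1475
  C_13 = (-0.15)(-0.35) − (0.65)(-0.25) = 0.2150
  C_21 = −[(-0.05)(0.90) − (-0.40)(-0.35)] = 0.1850
  C_22 = (0.75)(0.90) − (-0.40)(-0.25) = 0.5750
  C_23 = −[(0.75)(-0.35) − (-0.05)(-0.25)] = 0.2750
  C_31 = (-0.05)(-0.05) − (-0.40)(0.65) = 0.2625
  C_32 = −[(0.75)(-0.05) − (-0.40)(-0.15)] = 0.0975
  C_33 = (0.75)(0.65) − (-0.05)(-0.15) = 0.4800
det(I−A) = Σ_j (I−A)_1j·C_1j = (0.75)(0.5675) + (-0.05)(0.1475) + (-0.40)(0.2150) = 0.33225
adj(I−A) = Cᵀ =
  [ 0.5675   0.1850   0.2625]
  [ 0.1475   0.5750   0.0975]
  [ 0.2150   0.2750   0.4800]
(I − A)⁻¹ = adj(I−A) / det(I−A) ≈
  [   1.7081     0.5568     0.7901]
  [   0.4439     1.7306     0.2935]
  [   0.6471     0.8277     1.4447]
Δx = (I − A)⁻¹ Δd with Δd having +120 in the Water component and 0 elsewhere.
So Δx_1 = L_13 · (+120), where L_13 = adj(I−A)_13 / det(I−A) = 0.2625 / 0.33225.
Δx_1 = 0.2625 × (+120) / 0.33225 = 31.50 / 0.33225 ≈ 94.81.

Δx_1 = 94.81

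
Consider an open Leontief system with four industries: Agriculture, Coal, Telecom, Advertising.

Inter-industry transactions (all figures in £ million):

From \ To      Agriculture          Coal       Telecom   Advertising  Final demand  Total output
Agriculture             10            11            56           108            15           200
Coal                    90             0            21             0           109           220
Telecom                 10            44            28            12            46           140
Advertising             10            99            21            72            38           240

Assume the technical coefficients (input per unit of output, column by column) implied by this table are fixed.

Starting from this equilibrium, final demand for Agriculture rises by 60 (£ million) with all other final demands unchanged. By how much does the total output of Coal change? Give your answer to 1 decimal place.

Technical coefficients a_ij = z_ij / X_j:
  a_11 = 10/200 = 0.05, a_21 = 90/200 = 0.45, a_31 = 10/200 = 0.05, a_41 = 10/200 = 0.05
  a_12 = 11/220 = 0.05, a_22 = 0/220 = 0.00, a_32 = 44/220 = 0.20, a_42 = 99/220 = 0.45
  a_13 = 56/140 = 0.40, a_23 = 21/140 = 0.15, a_33 = 28/140 = 0.20, a_43 = 21/140 = 0.15
  a_14 = 108/240 = 0.45, a_24 = 0/240 = 0.00, a_34 = 12/240 = 0.05, a_44 = 72/240 = 0.30
I − A =
  [   0.95    -0.05    -0.40    -0.45]
  [  -0.45     1.00    -0.15     0.00]
  [  -0.05    -0.20     0.80    -0.05]
  [  -0.05    -0.45    -0.15     0.70]
Compute the cofactors C_ij = (−1)^(i+j)·(3×3 minor ij) of I−A; the adjugate is their transpose:
adj(I−A) = Cᵀ =
  [ 0.528125   0.268125   0.383125   0.366875]
  [ 0.254250   0.488500   0.252750   0.181500]
  [ 0.110625   0.161875   0.535625   0.109375]
  [ 0.224875   0.367875   0.304625   0.657125]
det(I−A) = Σ_j (I−A)_1j·C_1j = (0.95)(0.528125) + (-0.05)(0.254250) + (-0.40)(0.110625) + (-0.45)(0.224875) = 0.3435625
(I − A)⁻¹ = adj(I−A) / det(I−A) ≈
  [   1.5372     0.7804     1.1152     1.0679]
  [   0.7400     1.4219     0.7357     0.5283]
  [   0.3220     0.4712     1.5590     0.3184]
  [   0.6545     1.0708     0.8867     1.9127]
Δx = (I − A)⁻¹ Δd with Δd having +60 in the Agriculture component and 0 elsewhere.
So Δx_2 = L_21 · (+60), where L_21 = adj(I−A)_21 / det(I−A) = 0.254250 / 0.3435625.
Δx_2 = 0.254250 × (+60) / 0.3435625 = 15.255 / 0.3435625 ≈ 44.4.

Δx_2 = 44.4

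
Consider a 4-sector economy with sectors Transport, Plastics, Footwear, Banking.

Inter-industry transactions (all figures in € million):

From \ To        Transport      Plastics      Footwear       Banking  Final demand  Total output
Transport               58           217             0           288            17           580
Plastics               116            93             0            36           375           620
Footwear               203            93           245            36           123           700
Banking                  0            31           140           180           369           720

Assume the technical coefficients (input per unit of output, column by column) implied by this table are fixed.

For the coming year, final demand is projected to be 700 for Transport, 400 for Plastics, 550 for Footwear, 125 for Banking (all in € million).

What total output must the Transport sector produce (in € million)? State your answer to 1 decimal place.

x_T = 1428.5

Technical coefficients a_ij = z_ij / X_j:
  a_TT = 58/580 = 0.10, a_PT = 116/580 = 0.20, a_FT = 203/580 = 0.35, a_BT = 0/580 = 0.00
  a_TP = 217/620 = 0.35, a_PP = 93/620 = 0.15, a_FP = 93/620 = 0.15, a_BP = 31/620 = 0.05
  a_TF = 0/700 = 0.00, a_PF = 0/700 = 0.00, a_FF = 245/700 = 0.35, a_BF = 140/700 = 0.20
  a_TB = 288/720 = 0.40, a_PB = 36/720 = 0.05, a_FB = 36/720 = 0.05, a_BB = 180/720 = 0.25
I − A =
  [   0.90    -0.35     0.00    -0.40]
  [  -0.20     0.85     0.00    -0.05]
  [  -0.35    -0.15     0.65    -0.05]
  [   0.00    -0.05    -0.20     0.75]
Compute the cofactors C_ij = (−1)^(i+j)·(3×3 minor ij) of I−A; the adjugate is their transpose:
adj(I−A) = Cᵀ =
  [ 0.402750   0.192125   0.071500   0.232375]
  [ 0.099000   0.401750   0.025000   0.081250]
  [ 0.245250   0.202375   0.515000   0.178625]
  [ 0.072000   0.080750   0.139000   0.451750]
det(I−A) = Σ_j (I−A)_1j·C_1j = (0.90)(0.402750) + (-0.35)(0.099000) + (0.00)(0.245250) + (-0.40)(0.072000) = 0.299025
(I − A)⁻¹ = adj(I−A) / det(I−A) ≈
  [   1.3469     0.6425     0.2391     0.7771]
  [   0.3311     1.3435     0.0836     0.2717]
  [   0.8202     0.6768     1.7223     0.5974]
  [   0.2408     0.2700     0.4648     1.5107]
x = (I − A)⁻¹ d = adj(I−A)·d / det(I−A), with det(I−A) = 0.299025:
  x_T = (0.402750·700 + 0.192125·400 + 0.071500·550 + 0.232375·125) / 0.299025 = 427.146875 / 0.299025 ≈ 1428.5
  x_P = (0.099000·700 + 0.401750·400 + 0.025000·550 + 0.081250·125) / 0.299025 = 253.90625 / 0.299025 ≈ 849.1
  x_F = (0.245250·700 + 0.202375·400 + 0.515000·550 + 0.178625·125) / 0.299025 = 558.203125 / 0.299025 ≈ 1866.7
  x_B = (0.072000·700 + 0.080750·400 + 0.139000·550 + 0.451750·125) / 0.299025 = 215.61875 / 0.299025 ≈ 721.1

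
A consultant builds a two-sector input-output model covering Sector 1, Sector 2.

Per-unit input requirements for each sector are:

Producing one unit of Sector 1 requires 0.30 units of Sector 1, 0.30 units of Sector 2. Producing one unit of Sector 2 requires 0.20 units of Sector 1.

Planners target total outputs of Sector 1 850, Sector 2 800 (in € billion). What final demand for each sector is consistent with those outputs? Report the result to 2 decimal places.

I − A =
  [   0.70    -0.20]
  [  -0.30     1.00]
d = (I − A) x:
  d_1 = (+0.70)·850 + (-0.20)·800 = 435.00
  d_2 = (-0.30)·850 + (+1.00)·800 = 545.00

d_1 = 435.00, d_2 = 545.00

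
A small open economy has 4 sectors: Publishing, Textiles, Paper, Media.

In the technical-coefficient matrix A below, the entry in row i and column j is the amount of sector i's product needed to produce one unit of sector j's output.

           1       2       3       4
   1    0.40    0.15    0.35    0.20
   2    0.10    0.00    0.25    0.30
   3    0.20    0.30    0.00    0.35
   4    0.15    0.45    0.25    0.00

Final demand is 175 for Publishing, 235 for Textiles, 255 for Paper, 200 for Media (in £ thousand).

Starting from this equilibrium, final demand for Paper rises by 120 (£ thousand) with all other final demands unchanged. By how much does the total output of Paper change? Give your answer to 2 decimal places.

Δx_3 = 275.22

I − A =
  [   0.60    -0.15    -0.35    -0.20]
  [  -0.10     1.00    -0.25    -0.30]
  [  -0.20    -0.30     1.00    -0.35]
  [  -0.15    -0.45    -0.25     1.00]
Compute the cofactors C_ij = (−1)^(i+j)·(3×3 minor ij) of I−A; the adjugate is their transpose:
adj(I−A) = Cᵀ =
  [ 0.640625   0.402000   0.424000   0.397125]
  [ 0.214375   0.419125   0.243250   0.253750]
  [ 0.284750   0.321375   0.458250   0.313750]
  [ 0.263750   0.329250   0.287625   0.452000]
det(I−A) = Σ_j (I−A)_1j·C_1j = (0.60)(0.640625) + (-0.15)(0.214375) + (-0.35)(0.284750) + (-0.20)(0.263750) = 0.19980625
(I − A)⁻¹ = adj(I−A) / det(I−A) ≈
  [   3.2062     2.0119     2.1221     1.9876]
  [   1.0729     2.0977     1.2174     1.2700]
  [   1.4251     1.6084     2.2935     1.5703]
  [   1.3200     1.6478     1.4395     2.2622]
Δx = (I − A)⁻¹ Δd with Δd having +120 in the Paper component and 0 elsewhere.
So Δx_3 = L_33 · (+120), where L_33 = adj(I−A)_33 / det(I−A) = 0.458250 / 0.19980625.
Δx_3 = 0.458250 × (+120) / 0.19980625 = 54.99 / 0.19980625 ≈ 275.22.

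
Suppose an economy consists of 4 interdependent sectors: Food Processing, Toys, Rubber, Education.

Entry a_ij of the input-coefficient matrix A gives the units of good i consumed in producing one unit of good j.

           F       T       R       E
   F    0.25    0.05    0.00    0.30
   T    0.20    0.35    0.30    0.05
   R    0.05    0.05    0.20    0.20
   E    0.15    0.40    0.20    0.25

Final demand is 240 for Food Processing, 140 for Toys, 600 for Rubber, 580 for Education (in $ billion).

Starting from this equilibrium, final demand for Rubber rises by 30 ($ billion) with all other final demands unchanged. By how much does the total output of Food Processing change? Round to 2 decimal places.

I − A =
  [   0.75    -0.05     0.00    -0.30]
  [  -0.20     0.65    -0.30    -0.05]
  [  -0.05    -0.05     0.80    -0.20]
  [  -0.15    -0.40    -0.20     0.75]
Compute the cofactors C_ij = (−1)^(i+j)·(3×3 minor ij) of I−A; the adjugate is their transpose:
adj(I−A) = Cᵀ =
  [ 0.31225   0.12700   0.08675   0.15650]
  [ 0.13875   0.38100   0.17475   0.12750]
  [ 0.06675   0.09525   0.28950   0.11025]
  [ 0.15425   0.25400   0.18775   0.37000]
det(I−A) = Σ_j (I−A)_1j·C_1j = (0.75)(0.31225) + (-0.05)(0.13875) + (0.00)(0.06675) + (-0.30)(0.15425) = 0.180975
(I − A)⁻¹ = adj(I−A) / det(I−A) ≈
  [   1.7254     0.7018     0.4793     0.8648]
  [   0.7667     2.1053     0.9656     0.7045]
  [   0.3688     0.5263     1.5997     0.6092]
  [   0.8523     1.4035     1.0374     2.0445]
Δx = (I − A)⁻¹ Δd with Δd having +30 in the Rubber component and 0 elsewhere.
So Δx_F = L_FR · (+30), where L_FR = adj(I−A)_FR / det(I−A) = 0.08675 / 0.180975.
Δx_F = 0.08675 × (+30) / 0.180975 = 2.6025 / 0.180975 ≈ 14.38.

Δx_F = 14.38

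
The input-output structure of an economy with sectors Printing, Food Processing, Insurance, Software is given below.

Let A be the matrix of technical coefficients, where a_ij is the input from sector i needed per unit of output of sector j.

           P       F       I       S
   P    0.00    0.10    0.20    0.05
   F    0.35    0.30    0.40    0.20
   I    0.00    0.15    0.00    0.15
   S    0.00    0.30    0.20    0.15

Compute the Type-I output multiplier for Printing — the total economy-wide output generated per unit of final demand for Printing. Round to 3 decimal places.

m_P = 2.298

I − A =
  [   1.00    -0.10    -0.20    -0.05]
  [  -0.35     0.70    -0.40    -0.20]
  [   0.00    -0.15     1.00    -0.15]
  [   0.00    -0.30    -0.20     0.85]
Compute the cofactors C_ij = (−1)^(i+j)·(3×3 minor ij) of I−A; the adjugate is their transpose:
adj(I−A) = Cᵀ =
  [ 0.439000   0.133000   0.158000   0.085000]
  [ 0.287000   0.820000   0.443000   0.288000]
  [ 0.060375   0.172500   0.500000   0.132375]
  [ 0.115500   0.330000   0.274000   0.594500]
det(I−A) = Σ_j (I−A)_1j·C_1j = (1.00)(0.439000) + (-0.10)(0.287000) + (-0.20)(0.060375) + (-0.05)(0.115500) = 0.39245
(I − A)⁻¹ = adj(I−A) / det(I−A) ≈
  [   1.1186     0.3389     0.4026     0.2166]
  [   0.7313     2.0894     1.1288     0.7339]
  [   0.1538     0.4395     1.2740     0.3373]
  [   0.2943     0.8409     0.6982     1.5148]
The output multiplier for sector j is the column-j sum of the Leontief inverse (I − A)⁻¹ = adj(I−A) / det(I−A).
Column P of adj(I−A): (0.439000, 0.287000, 0.060375, 0.115500); det(I−A) = 0.39245.
m_P = (0.439000 + 0.287000 + 0.060375 + 0.115500) / 0.39245 = 0.901875 / 0.39245 ≈ 2.298.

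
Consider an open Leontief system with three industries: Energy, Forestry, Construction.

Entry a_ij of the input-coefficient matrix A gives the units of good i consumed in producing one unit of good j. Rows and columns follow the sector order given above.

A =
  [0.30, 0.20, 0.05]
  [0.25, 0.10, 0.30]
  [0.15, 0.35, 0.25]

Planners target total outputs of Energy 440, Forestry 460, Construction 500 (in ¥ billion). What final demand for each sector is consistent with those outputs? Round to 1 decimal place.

d_1 = 191.0, d_2 = 154.0, d_3 = 148.0

I − A =
  [   0.70    -0.20    -0.05]
  [  -0.25     0.90    -0.30]
  [  -0.15    -0.35     0.75]
d = (I − A) x:
  d_1 = (+0.70)·440 + (-0.20)·460 + (-0.05)·500 = 191.0
  d_2 = (-0.25)·440 + (+0.90)·460 + (-0.30)·500 = 154.0
  d_3 = (-0.15)·440 + (-0.35)·460 + (+0.75)·500 = 148.0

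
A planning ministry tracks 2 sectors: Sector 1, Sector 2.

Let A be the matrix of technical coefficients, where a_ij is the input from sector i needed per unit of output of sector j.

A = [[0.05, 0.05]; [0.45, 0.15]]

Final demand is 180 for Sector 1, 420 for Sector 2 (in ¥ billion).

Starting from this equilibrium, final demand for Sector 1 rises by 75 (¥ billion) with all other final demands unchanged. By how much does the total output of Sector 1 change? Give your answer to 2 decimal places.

I − A =
  [   0.95    -0.05]
  [  -0.45     0.85]
det(I−A) = (0.95)(0.85) − (-0.05)(-0.45) = 0.7850
adj(I−A) = [[0.85, 0.05], [0.45, 0.95]]
(I − A)⁻¹ = adj(I−A) / det(I−A) ≈
  [   1.0828     0.0637]
  [   0.5732     1.2102]
Δx = (I − A)⁻¹ Δd with Δd having +75 in the Sector 1 component and 0 elsewhere.
So Δx_1 = L_11 · (+75), where L_11 = adj(I−A)_11 / det(I−A) = 0.85 / 0.7850.
Δx_1 = 0.85 × (+75) / 0.7850 = 63.75 / 0.7850 ≈ 81.21.

Δx_1 = 81.21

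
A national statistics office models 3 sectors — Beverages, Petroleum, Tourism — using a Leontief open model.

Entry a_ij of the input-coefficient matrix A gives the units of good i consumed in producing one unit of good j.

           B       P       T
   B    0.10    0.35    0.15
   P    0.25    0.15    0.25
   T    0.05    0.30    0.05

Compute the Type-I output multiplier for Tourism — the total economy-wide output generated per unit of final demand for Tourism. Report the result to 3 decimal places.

I − A =
  [   0.90    -0.35    -0.15]
  [  -0.25     0.85    -0.25]
  [  -0.05    -0.30     0.95]
Cofactors of I−A, C_ij = (−1)^(i+j)·(minor ij) (rows/columns in the sector order above):
  C_11 = (0.85)(0.95) − (-0.25)(-0.30) = 0.7325
  C_12 = −[(-0.25)(0.95) − (-0.25)(-0.05)] = 0.2500
  C_13 = (-0.25)(-0.30) − (0.85)(-0.05) = 0.1175
  C_21 = −[(-0.35)(0.95) − (-0.15)(-0.30)] = 0.3775
  C_22 = (0.90)(0.95) − (-0.15)(-0.05) = 0.8475
  C_23 = −[(0.90)(-0.30) − (-0.35)(-0.05)] = 0.2875
  C_31 = (-0.35)(-0.25) − (-0.15)(0.85) = 0.2150
  C_32 = −[(0.90)(-0.25) − (-0.15)(-0.25)] = 0.2625
  C_33 = (0.90)(0.85) − (-0.35)(-0.25) = 0.6775
det(I−A) = Σ_j (I−A)_1j·C_1j = (0.90)(0.7325) + (-0.35)(0.2500) + (-0.15)(0.1175) = 0.554125
adj(I−A) = Cᵀ =
  [ 0.7325   0.3775   0.2150]
  [ 0.2500   0.8475   0.2625]
  [ 0.1175   0.2875   0.6775]
(I − A)⁻¹ = adj(I−A) / det(I−A) ≈
  [   1.3219     0.6813     0.3880]
  [   0.4512     1.5294     0.4737]
  [   0.2120     0.5188     1.2226]
The output multiplier for sector j is the column-j sum of the Leontief inverse (I − A)⁻¹ = adj(I−A) / det(I−A).
Column T of adj(I−A): (0.2150, 0.2625, 0.6775); det(I−A) = 0.554125.
m_T = (0.2150 + 0.2625 + 0.6775) / 0.554125 = 1.155 / 0.554125 ≈ 2.084.

m_T = 2.084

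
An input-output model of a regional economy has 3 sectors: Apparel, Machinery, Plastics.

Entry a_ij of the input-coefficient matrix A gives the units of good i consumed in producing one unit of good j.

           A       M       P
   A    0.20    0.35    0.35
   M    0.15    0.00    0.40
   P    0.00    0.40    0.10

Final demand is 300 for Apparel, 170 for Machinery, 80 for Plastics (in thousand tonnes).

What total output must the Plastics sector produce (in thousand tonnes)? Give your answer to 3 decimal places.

x_P = 252.411

I − A =
  [   0.80    -0.35    -0.35]
  [  -0.15     1.00    -0.40]
  [   0.00    -0.40     0.90]
Cofactors of I−A, C_ij = (−1)^(i+j)·(minor ij) (rows/columns in the sector order above):
  C_11 = (1.00)(0.90) − (-0.40)(-0.40) = 0.7400
  C_12 = −[(-0.15)(0.90) − (-0.40)(0.00)] = 0.1350
  C_13 = (-0.15)(-0.40) − (1.00)(0.00) = 0.0600
  C_21 = −[(-0.35)(0.90) − (-0.35)(-0.40)] = 0.4550
  C_22 = (0.80)(0.90) − (-0.35)(0.00) = 0.7200
  C_23 = −[(0.80)(-0.40) − (-0.35)(0.00)] = 0.3200
  C_31 = (-0.35)(-0.40) − (-0.35)(1.00) = 0.4900
  C_32 = −[(0.80)(-0.40) − (-0.35)(-0.15)] = 0.3725
  C_33 = (0.80)(1.00) − (-0.35)(-0.15) = 0.7475
det(I−A) = Σ_j (I−A)_1j·C_1j = (0.80)(0.7400) + (-0.35)(0.1350) + (-0.35)(0.0600) = 0.52375
adj(I−A) = Cᵀ =
  [ 0.7400   0.4550   0.4900]
  [ 0.1350   0.7200   0.3725]
  [ 0.0600   0.3200   0.7475]
(I − A)⁻¹ = adj(I−A) / det(I−A) ≈
  [   1.4129     0.8687     0.9356]
  [   0.2578     1.3747     0.7112]
  [   0.1146     0.6110     1.4272]
x = (I − A)⁻¹ d = adj(I−A)·d / det(I−A), with det(I−A) = 0.52375:
  x_A = (0.7400·300 + 0.4550·170 + 0.4900·80) / 0.52375 = 338.55 / 0.52375 ≈ 646.396
  x_M = (0.1350·300 + 0.7200·170 + 0.3725·80) / 0.52375 = 192.70 / 0.52375 ≈ 367.924
  x_P = (0.0600·300 + 0.3200·170 + 0.7475·80) / 0.52375 = 132.20 / 0.52375 ≈ 252.411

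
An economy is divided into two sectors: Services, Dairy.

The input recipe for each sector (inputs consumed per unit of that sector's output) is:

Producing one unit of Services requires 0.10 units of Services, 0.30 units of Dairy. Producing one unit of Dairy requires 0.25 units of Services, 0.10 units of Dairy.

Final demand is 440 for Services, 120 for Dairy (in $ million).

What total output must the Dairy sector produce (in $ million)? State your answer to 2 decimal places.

x_D = 326.53

I − A =
  [   0.90    -0.25]
  [  -0.30     0.90]
det(I−A) = (0.90)(0.90) − (-0.25)(-0.30) = 0.7350
adj(I−A) = [[0.90, 0.25], [0.30, 0.90]]
(I − A)⁻¹ = adj(I−A) / det(I−A) ≈
  [   1.2245     0.3401]
  [   0.4082     1.2245]
x = (I − A)⁻¹ d = adj(I−A)·d / det(I−A), with det(I−A) = 0.7350:
  x_S = (0.90·440 + 0.25·120) / 0.7350 = 426.00 / 0.7350 ≈ 579.59
  x_D = (0.30·440 + 0.90·120) / 0.7350 = 240.00 / 0.7350 ≈ 326.53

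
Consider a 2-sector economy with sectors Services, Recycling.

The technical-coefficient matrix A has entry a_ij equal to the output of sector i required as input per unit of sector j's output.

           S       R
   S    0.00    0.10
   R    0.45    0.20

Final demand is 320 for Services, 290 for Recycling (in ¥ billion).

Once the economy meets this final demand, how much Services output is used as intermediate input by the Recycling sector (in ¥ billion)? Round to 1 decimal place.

I − A =
  [   1.00    -0.10]
  [  -0.45     0.80]
det(I−A) = (1.00)(0.80) − (-0.10)(-0.45) = 0.7550
adj(I−A) = [[0.80, 0.10], [0.45, 1.00]]
(I − A)⁻¹ = adj(I−A) / det(I−A) ≈
  [   1.0596     0.1325]
  [   0.5960     1.3245]
First solve x = (I − A)⁻¹ d = adj(I−A)·d / det(I−A); in particular x_R = (0.45·320 + 1.00·290) / 0.7550 = 434.00 / 0.7550 ≈ 574.834.
Intermediate flow from S to R: z_SR = a_SR · x_R = 0.10 × 434.00 / 0.7550 = 43.40 / 0.7550 ≈ 57.5.

z_SR = 57.5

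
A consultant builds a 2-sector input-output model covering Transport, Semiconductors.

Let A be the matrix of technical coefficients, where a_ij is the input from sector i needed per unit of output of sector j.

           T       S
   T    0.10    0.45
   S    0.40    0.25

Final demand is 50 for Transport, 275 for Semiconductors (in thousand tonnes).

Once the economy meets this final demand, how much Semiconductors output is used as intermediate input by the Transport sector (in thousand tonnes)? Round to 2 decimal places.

I − A =
  [   0.90    -0.45]
  [  -0.40     0.75]
det(I−A) = (0.90)(0.75) − (-0.45)(-0.40) = 0.4950
adj(I−A) = [[0.75, 0.45], [0.40, 0.90]]
(I − A)⁻¹ = adj(I−A) / det(I−A) ≈
  [   1.5152     0.9091]
  [   0.8081     1.8182]
First solve x = (I − A)⁻¹ d = adj(I−A)·d / det(I−A); in particular x_T = (0.75·50 + 0.45·275) / 0.4950 = 161.25 / 0.4950 ≈ 325.7576.
Intermediate flow from S to T: z_ST = a_ST · x_T = 0.40 × 161.25 / 0.4950 = 64.50 / 0.4950 ≈ 130.30.

z_ST = 130.30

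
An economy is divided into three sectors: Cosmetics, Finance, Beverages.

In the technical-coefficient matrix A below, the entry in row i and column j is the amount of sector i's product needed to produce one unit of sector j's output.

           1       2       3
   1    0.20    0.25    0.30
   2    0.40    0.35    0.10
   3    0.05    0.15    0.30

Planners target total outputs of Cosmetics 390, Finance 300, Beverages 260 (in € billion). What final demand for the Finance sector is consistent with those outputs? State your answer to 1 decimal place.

I − A =
  [   0.80    -0.25    -0.30]
  [  -0.40     0.65    -0.10]
  [  -0.05    -0.15     0.70]
d = (I − A) x:
  d_1 = (+0.80)·390 + (-0.25)·300 + (-0.30)·260 = 159.0
  d_2 = (-0.40)·390 + (+0.65)·300 + (-0.10)·260 = 13.0
  d_3 = (-0.05)·390 + (-0.15)·300 + (+0.70)·260 = 117.5

d_2 = 13.0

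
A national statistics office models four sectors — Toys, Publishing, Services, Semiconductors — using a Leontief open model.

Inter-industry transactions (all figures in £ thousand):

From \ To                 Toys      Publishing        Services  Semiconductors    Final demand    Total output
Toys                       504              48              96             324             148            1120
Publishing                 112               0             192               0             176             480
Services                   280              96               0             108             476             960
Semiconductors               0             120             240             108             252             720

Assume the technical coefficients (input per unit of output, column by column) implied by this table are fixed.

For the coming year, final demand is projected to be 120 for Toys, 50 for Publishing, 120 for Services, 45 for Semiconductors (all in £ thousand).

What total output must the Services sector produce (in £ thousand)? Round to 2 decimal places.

Technical coefficients a_ij = z_ij / X_j:
  a_11 = 504/1120 = 0.45, a_21 = 112/1120 = 0.10, a_31 = 280/1120 = 0.25, a_41 = 0/1120 = 0.00
  a_12 = 48/480 = 0.10, a_22 = 0/480 = 0.00, a_32 = 96/480 = 0.20, a_42 = 120/480 = 0.25
  a_13 = 96/960 = 0.10, a_23 = 192/960 = 0.20, a_33 = 0/960 = 0.00, a_43 = 240/960 = 0.25
  a_14 = 324/720 = 0.45, a_24 = 0/720 = 0.00, a_34 = 108/720 = 0.15, a_44 = 108/720 = 0.15
I − A =
  [   0.55    -0.10    -0.10    -0.45]
  [  -0.10     1.00    -0.20     0.00]
  [  -0.25    -0.20     1.00    -0.15]
  [   0.00    -0.25    -0.25     0.85]
Compute the cofactors C_ij = (−1)^(i+j)·(3×3 minor ij) of I−A; the adjugate is their transpose:
adj(I−A) = Cᵀ =
  [ 0.77100   0.23700   0.23700   0.45000]
  [ 0.12375   0.39750   0.11325   0.08550]
  [ 0.23325   0.16350   0.44775   0.20250]
  [ 0.10500   0.16500   0.16500   0.48600]
det(I−A) = Σ_j (I−A)_1j·C_1j = (0.55)(0.77100) + (-0.10)(0.12375) + (-0.10)(0.23325) + (-0.45)(0.10500) = 0.3411
(I − A)⁻¹ = adj(I−A) / det(I−A) ≈
  [   2.2603     0.6948     0.6948     1.3193]
  [   0.3628     1.1653     0.3320     0.2507]
  [   0.6838     0.4793     1.3127     0.5937]
  [   0.3078     0.4837     0.4837     1.4248]
x = (I − A)⁻¹ d = adj(I−A)·d / det(I−A), with det(I−A) = 0.3411:
  x_1 = (0.77100·120 + 0.23700·50 + 0.23700·120 + 0.45000·45) / 0.3411 = 153.06 / 0.3411 ≈ 448.72
  x_2 = (0.12375·120 + 0.39750·50 + 0.11325·120 + 0.08550·45) / 0.3411 = 52.1625 / 0.3411 ≈ 152.92
  x_3 = (0.23325·120 + 0.16350·50 + 0.44775·120 + 0.20250·45) / 0.3411 = 99.0075 / 0.3411 ≈ 290.26
  x_4 = (0.10500·120 + 0.16500·50 + 0.16500·120 + 0.48600·45) / 0.3411 = 62.52 / 0.3411 ≈ 183.29

x_3 = 290.26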